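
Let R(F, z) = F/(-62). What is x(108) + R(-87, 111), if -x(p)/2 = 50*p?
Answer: -669513/62 ≈ -10799.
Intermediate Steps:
x(p) = -100*p
R(F, z) = -F/62 (R(F, z) = F*(-1/62) = -F/62)
x(108) + R(-87, 111) = -100*108 - 1/62*(-87) = -10800 + 87/62 = -669513/62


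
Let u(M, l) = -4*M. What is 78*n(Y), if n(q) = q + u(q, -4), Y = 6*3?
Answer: -4212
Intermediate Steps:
Y = 18
n(q) = -3*q (n(q) = q - 4*q = -3*q)
78*n(Y) = 78*(-3*18) = 78*(-54) = -4212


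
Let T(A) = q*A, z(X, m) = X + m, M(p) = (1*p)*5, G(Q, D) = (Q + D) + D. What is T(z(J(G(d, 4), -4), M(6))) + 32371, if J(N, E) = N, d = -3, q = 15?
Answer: 32896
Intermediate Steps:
G(Q, D) = Q + 2*D (G(Q, D) = (D + Q) + D = Q + 2*D)
M(p) = 5*p (M(p) = p*5 = 5*p)
T(A) = 15*A
T(z(J(G(d, 4), -4), M(6))) + 32371 = 15*((-3 + 2*4) + 5*6) + 32371 = 15*((-3 + 8) + 30) + 32371 = 15*(5 + 30) + 32371 = 15*35 + 32371 = 525 + 32371 = 32896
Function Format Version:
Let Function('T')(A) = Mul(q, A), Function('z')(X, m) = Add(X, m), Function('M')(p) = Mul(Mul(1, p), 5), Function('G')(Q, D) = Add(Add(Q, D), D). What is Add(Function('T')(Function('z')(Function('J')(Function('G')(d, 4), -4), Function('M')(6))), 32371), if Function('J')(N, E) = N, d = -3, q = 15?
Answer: 32896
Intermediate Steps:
Function('G')(Q, D) = Add(Q, Mul(2, D)) (Function('G')(Q, D) = Add(Add(D, Q), D) = Add(Q, Mul(2, D)))
Function('M')(p) = Mul(5, p) (Function('M')(p) = Mul(p, 5) = Mul(5, p))
Function('T')(A) = Mul(15, A)
Add(Function('T')(Function('z')(Function('J')(Function('G')(d, 4), -4), Function('M')(6))), 32371) = Add(Mul(15, Add(Add(-3, Mul(2, 4)), Mul(5, 6))), 32371) = Add(Mul(15, Add(Add(-3, 8), 30)), 32371) = Add(Mul(15, Add(5, 30)), 32371) = Add(Mul(15, 35), 32371) = Add(525, 32371) = 32896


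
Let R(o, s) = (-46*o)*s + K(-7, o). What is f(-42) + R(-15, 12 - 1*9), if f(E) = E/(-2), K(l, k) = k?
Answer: 2076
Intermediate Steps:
f(E) = -E/2 (f(E) = E*(-½) = -E/2)
R(o, s) = o - 46*o*s (R(o, s) = (-46*o)*s + o = -46*o*s + o = o - 46*o*s)
f(-42) + R(-15, 12 - 1*9) = -½*(-42) - 15*(1 - 46*(12 - 1*9)) = 21 - 15*(1 - 46*(12 - 9)) = 21 - 15*(1 - 46*3) = 21 - 15*(1 - 138) = 21 - 15*(-137) = 21 + 2055 = 2076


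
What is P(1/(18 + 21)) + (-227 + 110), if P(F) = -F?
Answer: -4564/39 ≈ -117.03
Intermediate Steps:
P(1/(18 + 21)) + (-227 + 110) = -1/(18 + 21) + (-227 + 110) = -1/39 - 117 = -4564/39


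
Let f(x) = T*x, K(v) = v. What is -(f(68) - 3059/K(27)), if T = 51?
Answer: -90577/27 ≈ -3354.7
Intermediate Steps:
f(x) = 51*x
-(f(68) - 3059/K(27)) = -(51*68 - 3059/27) = -(3468 - 3059/27) = -1*90577/27 = -90577/27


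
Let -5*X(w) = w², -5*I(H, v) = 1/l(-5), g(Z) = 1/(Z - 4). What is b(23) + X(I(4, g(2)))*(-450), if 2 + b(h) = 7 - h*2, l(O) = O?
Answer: -5107/125 ≈ -40.856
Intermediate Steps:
g(Z) = 1/(-4 + Z)
I(H, v) = 1/25 (I(H, v) = -⅕/(-5) = -⅕*(-⅕) = 1/25)
b(h) = 5 - 2*h (b(h) = -2 + (7 - h*2) = -2 + (7 - 2*h) = 5 - 2*h)
X(w) = -w²/5
b(23) + X(I(4, g(2)))*(-450) = (5 - 2*23) - (1/25)²/5*(-450) = (5 - 46) - ⅕*1/625*(-450) = -41 - 1/3125*(-450) = -41 + 18/125 = -5107/125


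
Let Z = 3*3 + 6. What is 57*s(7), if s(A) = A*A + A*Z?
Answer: 8778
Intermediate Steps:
Z = 15 (Z = 9 + 6 = 15)
s(A) = A**2 + 15*A (s(A) = A*A + A*15 = A**2 + 15*A)
57*s(7) = 57*(7*(15 + 7)) = 57*(7*22) = 57*154 = 8778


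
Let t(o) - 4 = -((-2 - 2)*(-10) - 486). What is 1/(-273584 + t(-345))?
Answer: -1/273134 ≈ -3.6612e-6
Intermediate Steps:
t(o) = 450 (t(o) = 4 - ((-2 - 2)*(-10) - 486) = 4 - (-4*(-10) - 486) = 4 - (40 - 486) = 4 - 1*(-446) = 4 + 446 = 450)
1/(-273584 + t(-345)) = 1/(-273584 + 450) = 1/(-273134) = -1/273134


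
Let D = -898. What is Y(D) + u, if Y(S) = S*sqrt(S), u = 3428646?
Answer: 3428646 - 898*I*sqrt(898) ≈ 3.4286e+6 - 26910.0*I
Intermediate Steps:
Y(S) = S**(3/2)
Y(D) + u = (-898)**(3/2) + 3428646 = -898*I*sqrt(898) + 3428646 = 3428646 - 898*I*sqrt(898)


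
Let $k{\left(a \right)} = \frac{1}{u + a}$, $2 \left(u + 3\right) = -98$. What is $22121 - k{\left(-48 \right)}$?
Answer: $\frac{2212101}{100} \approx 22121.0$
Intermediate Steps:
$u = -52$ ($u = -3 + \frac{1}{2} \left(-98\right) = -3 - 49 = -52$)
$k{\left(a \right)} = \frac{1}{-52 + a}$
$22121 - k{\left(-48 \right)} = 22121 - \frac{1}{-52 - 48} = 22121 - \frac{1}{-100} = 22121 - - \frac{1}{100} = 22121 + \frac{1}{100} = \frac{2212101}{100}$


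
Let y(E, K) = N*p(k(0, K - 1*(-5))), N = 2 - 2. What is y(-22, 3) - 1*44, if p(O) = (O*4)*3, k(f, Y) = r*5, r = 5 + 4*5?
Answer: -44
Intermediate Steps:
r = 25 (r = 5 + 20 = 25)
k(f, Y) = 125 (k(f, Y) = 25*5 = 125)
p(O) = 12*O (p(O) = (4*O)*3 = 12*O)
N = 0
y(E, K) = 0 (y(E, K) = 0*(12*125) = 0*1500 = 0)
y(-22, 3) - 1*44 = 0 - 1*44 = 0 - 44 = -44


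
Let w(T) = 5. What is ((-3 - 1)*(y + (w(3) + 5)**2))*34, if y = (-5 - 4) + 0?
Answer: -12376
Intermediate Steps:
y = -9 (y = -9 + 0 = -9)
((-3 - 1)*(y + (w(3) + 5)**2))*34 = ((-3 - 1)*(-9 + (5 + 5)**2))*34 = -4*(-9 + 10**2)*34 = -4*(-9 + 100)*34 = -4*91*34 = -364*34 = -12376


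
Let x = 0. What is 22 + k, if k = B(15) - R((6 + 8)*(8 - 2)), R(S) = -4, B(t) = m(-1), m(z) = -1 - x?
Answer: 25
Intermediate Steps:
m(z) = -1 (m(z) = -1 - 1*0 = -1 + 0 = -1)
B(t) = -1
k = 3 (k = -1 - 1*(-4) = -1 + 4 = 3)
22 + k = 22 + 3 = 25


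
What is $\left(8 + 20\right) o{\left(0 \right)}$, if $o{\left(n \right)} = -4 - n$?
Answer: $-112$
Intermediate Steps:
$\left(8 + 20\right) o{\left(0 \right)} = \left(8 + 20\right) \left(-4 - 0\right) = 28 \left(-4 + 0\right) = 28 \left(-4\right) = -112$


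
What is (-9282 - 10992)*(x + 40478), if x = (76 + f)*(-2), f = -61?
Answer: -820042752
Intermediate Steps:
x = -30 (x = (76 - 61)*(-2) = 15*(-2) = -30)
(-9282 - 10992)*(x + 40478) = (-9282 - 10992)*(-30 + 40478) = -20274*40448 = -820042752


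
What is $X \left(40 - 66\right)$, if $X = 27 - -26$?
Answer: $-1378$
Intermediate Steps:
$X = 53$ ($X = 27 + 26 = 53$)
$X \left(40 - 66\right) = 53 \left(40 - 66\right) = 53 \left(-26\right) = -1378$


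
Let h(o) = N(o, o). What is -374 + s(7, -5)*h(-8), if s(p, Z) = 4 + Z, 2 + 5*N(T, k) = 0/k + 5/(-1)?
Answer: -1863/5 ≈ -372.60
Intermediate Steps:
N(T, k) = -7/5 (N(T, k) = -⅖ + (0/k + 5/(-1))/5 = -⅖ + (0 + 5*(-1))/5 = -⅖ + (0 - 5)/5 = -⅖ + (⅕)*(-5) = -⅖ - 1 = -7/5)
h(o) = -7/5
-374 + s(7, -5)*h(-8) = -374 + (4 - 5)*(-7/5) = -374 - 1*(-7/5) = -374 + 7/5 = -1863/5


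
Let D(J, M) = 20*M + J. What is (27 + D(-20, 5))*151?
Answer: 16157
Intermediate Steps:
D(J, M) = J + 20*M
(27 + D(-20, 5))*151 = (27 + (-20 + 20*5))*151 = (27 + (-20 + 100))*151 = (27 + 80)*151 = 107*151 = 16157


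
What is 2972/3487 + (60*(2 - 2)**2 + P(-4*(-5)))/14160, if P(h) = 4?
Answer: 10524367/12343980 ≈ 0.85259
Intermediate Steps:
2972/3487 + (60*(2 - 2)**2 + P(-4*(-5)))/14160 = 2972/3487 + (60*(2 - 2)**2 + 4)/14160 = 2972*(1/3487) + (60*0**2 + 4)*(1/14160) = 2972/3487 + (60*0 + 4)*(1/14160) = 2972/3487 + (0 + 4)*(1/14160) = 2972/3487 + 4*(1/14160) = 2972/3487 + 1/3540 = 10524367/12343980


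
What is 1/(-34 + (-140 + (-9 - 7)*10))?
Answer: -1/334 ≈ -0.0029940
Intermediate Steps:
1/(-34 + (-140 + (-9 - 7)*10)) = 1/(-34 + (-140 - 16*10)) = 1/(-34 + (-140 - 160)) = 1/(-34 - 300) = 1/(-334) = -1/334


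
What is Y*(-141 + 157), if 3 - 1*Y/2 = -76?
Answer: 2528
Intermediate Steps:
Y = 158 (Y = 6 - 2*(-76) = 6 + 152 = 158)
Y*(-141 + 157) = 158*(-141 + 157) = 158*16 = 2528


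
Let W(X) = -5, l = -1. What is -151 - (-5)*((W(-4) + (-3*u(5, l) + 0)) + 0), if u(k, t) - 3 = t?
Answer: -206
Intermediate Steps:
u(k, t) = 3 + t
-151 - (-5)*((W(-4) + (-3*u(5, l) + 0)) + 0) = -151 - (-5)*((-5 + (-3*(3 - 1) + 0)) + 0) = -151 - (-5)*((-5 + (-3*2 + 0)) + 0) = -151 - (-5)*((-5 + (-6 + 0)) + 0) = -151 - (-5)*((-5 - 6) + 0) = -151 - (-5)*(-11 + 0) = -151 - (-5)*(-11) = -151 - 1*55 = -151 - 55 = -206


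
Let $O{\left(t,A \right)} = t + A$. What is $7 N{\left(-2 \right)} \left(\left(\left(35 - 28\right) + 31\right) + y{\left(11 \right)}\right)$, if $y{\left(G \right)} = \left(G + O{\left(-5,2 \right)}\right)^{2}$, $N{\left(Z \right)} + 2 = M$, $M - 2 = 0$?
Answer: $0$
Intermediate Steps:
$O{\left(t,A \right)} = A + t$
$M = 2$ ($M = 2 + 0 = 2$)
$N{\left(Z \right)} = 0$ ($N{\left(Z \right)} = -2 + 2 = 0$)
$y{\left(G \right)} = \left(-3 + G\right)^{2}$ ($y{\left(G \right)} = \left(G + \left(2 - 5\right)\right)^{2} = \left(G - 3\right)^{2} = \left(-3 + G\right)^{2}$)
$7 N{\left(-2 \right)} \left(\left(\left(35 - 28\right) + 31\right) + y{\left(11 \right)}\right) = 7 \cdot 0 \left(\left(\left(35 - 28\right) + 31\right) + \left(-3 + 11\right)^{2}\right) = 0 \left(\left(7 + 31\right) + 8^{2}\right) = 0 \left(38 + 64\right) = 0 \cdot 102 = 0$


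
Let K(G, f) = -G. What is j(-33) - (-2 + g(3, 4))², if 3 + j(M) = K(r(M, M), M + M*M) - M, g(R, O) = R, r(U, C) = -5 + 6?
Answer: 28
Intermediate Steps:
r(U, C) = 1
j(M) = -4 - M (j(M) = -3 + (-1*1 - M) = -3 + (-1 - M) = -4 - M)
j(-33) - (-2 + g(3, 4))² = (-4 - 1*(-33)) - (-2 + 3)² = (-4 + 33) - 1*1² = 29 - 1*1 = 29 - 1 = 28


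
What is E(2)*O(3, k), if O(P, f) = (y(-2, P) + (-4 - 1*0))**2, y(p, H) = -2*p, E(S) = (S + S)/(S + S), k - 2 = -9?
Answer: 0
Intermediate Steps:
k = -7 (k = 2 - 9 = -7)
E(S) = 1 (E(S) = (2*S)/((2*S)) = (2*S)*(1/(2*S)) = 1)
O(P, f) = 0 (O(P, f) = (-2*(-2) + (-4 - 1*0))**2 = (4 + (-4 + 0))**2 = (4 - 4)**2 = 0**2 = 0)
E(2)*O(3, k) = 1*0 = 0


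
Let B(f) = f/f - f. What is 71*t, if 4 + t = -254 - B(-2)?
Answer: -18531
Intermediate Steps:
B(f) = 1 - f
t = -261 (t = -4 + (-254 - (1 - 1*(-2))) = -4 + (-254 - (1 + 2)) = -4 + (-254 - 1*3) = -4 + (-254 - 3) = -4 - 257 = -261)
71*t = 71*(-261) = -18531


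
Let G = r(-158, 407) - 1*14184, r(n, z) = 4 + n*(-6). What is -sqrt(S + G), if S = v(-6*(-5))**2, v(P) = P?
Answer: -2*I*sqrt(3083) ≈ -111.05*I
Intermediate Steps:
r(n, z) = 4 - 6*n
S = 900 (S = (-6*(-5))**2 = 30**2 = 900)
G = -13232 (G = (4 - 6*(-158)) - 1*14184 = (4 + 948) - 14184 = 952 - 14184 = -13232)
-sqrt(S + G) = -sqrt(900 - 13232) = -sqrt(-12332) = -2*I*sqrt(3083)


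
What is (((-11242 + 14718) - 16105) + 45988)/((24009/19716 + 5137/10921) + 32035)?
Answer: 45174891236/43384211199 ≈ 1.0413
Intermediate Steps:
(((-11242 + 14718) - 16105) + 45988)/((24009/19716 + 5137/10921) + 32035) = ((3476 - 16105) + 45988)/((24009*(1/19716) + 5137*(1/10921)) + 32035) = (-12629 + 45988)/((151/124 + 5137/10921) + 32035) = 33359/(2286059/1354204 + 32035) = 33359/(43384211199/1354204) = 33359*(1354204/43384211199) = 45174891236/43384211199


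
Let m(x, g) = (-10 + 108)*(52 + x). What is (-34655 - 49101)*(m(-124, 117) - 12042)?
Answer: 1599572088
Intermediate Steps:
m(x, g) = 5096 + 98*x (m(x, g) = 98*(52 + x) = 5096 + 98*x)
(-34655 - 49101)*(m(-124, 117) - 12042) = (-34655 - 49101)*((5096 + 98*(-124)) - 12042) = -83756*((5096 - 12152) - 12042) = -83756*(-7056 - 12042) = -83756*(-19098) = 1599572088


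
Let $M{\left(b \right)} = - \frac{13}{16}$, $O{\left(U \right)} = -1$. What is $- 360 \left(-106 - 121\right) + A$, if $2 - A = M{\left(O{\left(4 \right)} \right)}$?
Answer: $\frac{1307565}{16} \approx 81723.0$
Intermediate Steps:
$M{\left(b \right)} = - \frac{13}{16}$ ($M{\left(b \right)} = \left(-13\right) \frac{1}{16} = - \frac{13}{16}$)
$A = \frac{45}{16}$ ($A = 2 - - \frac{13}{16} = 2 + \frac{13}{16} = \frac{45}{16} \approx 2.8125$)
$- 360 \left(-106 - 121\right) + A = - 360 \left(-106 - 121\right) + \frac{45}{16} = \left(-360\right) \left(-227\right) + \frac{45}{16} = 81720 + \frac{45}{16} = \frac{1307565}{16}$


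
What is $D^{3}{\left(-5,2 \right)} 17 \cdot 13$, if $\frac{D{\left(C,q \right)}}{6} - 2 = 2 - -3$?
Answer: $16373448$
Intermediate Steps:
$D{\left(C,q \right)} = 42$ ($D{\left(C,q \right)} = 12 + 6 \left(2 - -3\right) = 12 + 6 \left(2 + 3\right) = 12 + 6 \cdot 5 = 12 + 30 = 42$)
$D^{3}{\left(-5,2 \right)} 17 \cdot 13 = 42^{3} \cdot 17 \cdot 13 = 74088 \cdot 17 \cdot 13 = 1259496 \cdot 13 = 16373448$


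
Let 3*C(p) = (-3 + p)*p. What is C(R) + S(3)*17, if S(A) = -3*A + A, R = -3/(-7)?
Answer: -5016/49 ≈ -102.37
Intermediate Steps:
R = 3/7 (R = -3*(-1/7) = 3/7 ≈ 0.42857)
C(p) = p*(-3 + p)/3 (C(p) = ((-3 + p)*p)/3 = (p*(-3 + p))/3 = p*(-3 + p)/3)
S(A) = -2*A
C(R) + S(3)*17 = (1/3)*(3/7)*(-3 + 3/7) - 2*3*17 = (1/3)*(3/7)*(-18/7) - 6*17 = -18/49 - 102 = -5016/49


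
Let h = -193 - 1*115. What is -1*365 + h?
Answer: -673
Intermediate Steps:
h = -308 (h = -193 - 115 = -308)
-1*365 + h = -1*365 - 308 = -365 - 308 = -673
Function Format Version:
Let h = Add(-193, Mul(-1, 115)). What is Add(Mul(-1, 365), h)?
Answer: -673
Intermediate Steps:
h = -308 (h = Add(-193, -115) = -308)
Add(Mul(-1, 365), h) = Add(Mul(-1, 365), -308) = Add(-365, -308) = -673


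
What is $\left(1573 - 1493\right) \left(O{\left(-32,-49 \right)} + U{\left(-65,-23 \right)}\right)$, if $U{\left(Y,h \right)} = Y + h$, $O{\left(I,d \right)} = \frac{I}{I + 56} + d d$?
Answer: $\frac{554800}{3} \approx 1.8493 \cdot 10^{5}$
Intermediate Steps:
$O{\left(I,d \right)} = d^{2} + \frac{I}{56 + I}$ ($O{\left(I,d \right)} = \frac{I}{56 + I} + d^{2} = d^{2} + \frac{I}{56 + I}$)
$\left(1573 - 1493\right) \left(O{\left(-32,-49 \right)} + U{\left(-65,-23 \right)}\right) = \left(1573 - 1493\right) \left(\frac{-32 + 56 \left(-49\right)^{2} - 32 \left(-49\right)^{2}}{56 - 32} - 88\right) = 80 \left(\frac{-32 + 56 \cdot 2401 - 76832}{24} - 88\right) = 80 \left(\frac{-32 + 134456 - 76832}{24} - 88\right) = 80 \left(\frac{1}{24} \cdot 57592 - 88\right) = 80 \left(\frac{7199}{3} - 88\right) = 80 \cdot \frac{6935}{3} = \frac{554800}{3}$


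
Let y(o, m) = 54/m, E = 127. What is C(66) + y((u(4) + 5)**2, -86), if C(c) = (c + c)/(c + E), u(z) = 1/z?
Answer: 465/8299 ≈ 0.056031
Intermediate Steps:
C(c) = 2*c/(127 + c) (C(c) = (c + c)/(c + 127) = (2*c)/(127 + c) = 2*c/(127 + c))
C(66) + y((u(4) + 5)**2, -86) = 2*66/(127 + 66) + 54/(-86) = 2*66/193 + 54*(-1/86) = 2*66*(1/193) - 27/43 = 132/193 - 27/43 = 465/8299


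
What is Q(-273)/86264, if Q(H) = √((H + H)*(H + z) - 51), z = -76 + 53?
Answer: √161565/86264 ≈ 0.0046595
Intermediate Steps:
z = -23
Q(H) = √(-51 + 2*H*(-23 + H)) (Q(H) = √((H + H)*(H - 23) - 51) = √((2*H)*(-23 + H) - 51) = √(2*H*(-23 + H) - 51) = √(-51 + 2*H*(-23 + H)))
Q(-273)/86264 = √(-51 - 46*(-273) + 2*(-273)²)/86264 = √(-51 + 12558 + 2*74529)*(1/86264) = √(-51 + 12558 + 149058)*(1/86264) = √161565*(1/86264) = √161565/86264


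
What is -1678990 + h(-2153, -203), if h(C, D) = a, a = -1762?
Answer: -1680752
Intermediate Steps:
h(C, D) = -1762
-1678990 + h(-2153, -203) = -1678990 - 1762 = -1680752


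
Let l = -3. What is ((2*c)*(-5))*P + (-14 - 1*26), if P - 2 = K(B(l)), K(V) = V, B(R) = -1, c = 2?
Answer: -60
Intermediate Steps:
P = 1 (P = 2 - 1 = 1)
((2*c)*(-5))*P + (-14 - 1*26) = ((2*2)*(-5))*1 + (-14 - 1*26) = (4*(-5))*1 + (-14 - 26) = -20*1 - 40 = -20 - 40 = -60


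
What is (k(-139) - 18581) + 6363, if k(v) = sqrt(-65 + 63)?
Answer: -12218 + I*sqrt(2) ≈ -12218.0 + 1.4142*I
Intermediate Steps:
k(v) = I*sqrt(2) (k(v) = sqrt(-2) = I*sqrt(2))
(k(-139) - 18581) + 6363 = (I*sqrt(2) - 18581) + 6363 = (-18581 + I*sqrt(2)) + 6363 = -12218 + I*sqrt(2)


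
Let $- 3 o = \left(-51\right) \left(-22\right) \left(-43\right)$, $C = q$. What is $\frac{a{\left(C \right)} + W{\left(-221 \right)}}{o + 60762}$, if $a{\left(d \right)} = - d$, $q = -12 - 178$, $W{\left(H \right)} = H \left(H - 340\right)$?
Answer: $\frac{124171}{76844} \approx 1.6159$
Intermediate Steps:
$W{\left(H \right)} = H \left(-340 + H\right)$
$q = -190$ ($q = -12 - 178 = -190$)
$C = -190$
$o = 16082$ ($o = - \frac{\left(-51\right) \left(-22\right) \left(-43\right)}{3} = - \frac{1122 \left(-43\right)}{3} = \left(- \frac{1}{3}\right) \left(-48246\right) = 16082$)
$\frac{a{\left(C \right)} + W{\left(-221 \right)}}{o + 60762} = \frac{\left(-1\right) \left(-190\right) - 221 \left(-340 - 221\right)}{16082 + 60762} = \frac{190 - -123981}{76844} = \left(190 + 123981\right) \frac{1}{76844} = 124171 \cdot \frac{1}{76844} = \frac{124171}{76844}$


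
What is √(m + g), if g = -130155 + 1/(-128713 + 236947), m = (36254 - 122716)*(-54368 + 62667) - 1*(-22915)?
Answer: I*√934116088706155726/36078 ≈ 26789.0*I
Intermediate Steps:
m = -717525223 (m = -86462*8299 + 22915 = -717548138 + 22915 = -717525223)
g = -14087196269/108234 (g = -130155 + 1/108234 = -14087196269/108234 ≈ -1.3016e+5)
√(m + g) = √(-717525223 - 14087196269/108234) = √(-77674712182451/108234) = I*√934116088706155726/36078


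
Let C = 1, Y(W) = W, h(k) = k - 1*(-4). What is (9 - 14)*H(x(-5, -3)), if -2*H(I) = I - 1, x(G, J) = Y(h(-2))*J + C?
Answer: -15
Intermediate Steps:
h(k) = 4 + k (h(k) = k + 4 = 4 + k)
x(G, J) = 1 + 2*J (x(G, J) = (4 - 2)*J + 1 = 2*J + 1 = 1 + 2*J)
H(I) = ½ - I/2 (H(I) = -(I - 1)/2 = -(-1 + I)/2 = ½ - I/2)
(9 - 14)*H(x(-5, -3)) = (9 - 14)*(½ - (1 + 2*(-3))/2) = -5*(½ - (1 - 6)/2) = -5*(½ - ½*(-5)) = -5*(½ + 5/2) = -5*3 = -15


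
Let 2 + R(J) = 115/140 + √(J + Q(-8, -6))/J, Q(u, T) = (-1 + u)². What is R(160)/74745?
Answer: -1/63420 + √241/11959200 ≈ -1.4470e-5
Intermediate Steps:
R(J) = -33/28 + √(81 + J)/J (R(J) = -2 + (115/140 + √(J + (-1 - 8)²)/J) = -2 + (115*(1/140) + √(J + (-9)²)/J) = -2 + (23/28 + √(J + 81)/J) = -2 + (23/28 + √(81 + J)/J) = -33/28 + √(81 + J)/J)
R(160)/74745 = (-33/28 + √(81 + 160)/160)/74745 = (-33/28 + √241/160)*(1/74745) = -1/63420 + √241/11959200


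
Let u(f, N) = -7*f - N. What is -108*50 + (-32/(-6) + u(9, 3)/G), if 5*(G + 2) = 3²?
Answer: -15194/3 ≈ -5064.7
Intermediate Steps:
u(f, N) = -N - 7*f
G = -⅕ (G = -2 + (⅕)*3² = -2 + (⅕)*9 = -2 + 9/5 = -⅕ ≈ -0.20000)
-108*50 + (-32/(-6) + u(9, 3)/G) = -108*50 + (-32/(-6) + (-1*3 - 7*9)/(-⅕)) = -5400 + (-32*(-⅙) + (-3 - 63)*(-5)) = -5400 + (16/3 - 66*(-5)) = -5400 + (16/3 + 330) = -5400 + 1006/3 = -15194/3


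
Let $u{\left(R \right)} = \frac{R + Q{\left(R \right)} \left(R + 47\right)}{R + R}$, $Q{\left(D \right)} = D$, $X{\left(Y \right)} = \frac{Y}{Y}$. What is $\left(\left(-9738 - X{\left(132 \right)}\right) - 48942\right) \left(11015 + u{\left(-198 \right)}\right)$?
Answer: $-641970140$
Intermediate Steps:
$X{\left(Y \right)} = 1$
$u{\left(R \right)} = \frac{R + R \left(47 + R\right)}{2 R}$ ($u{\left(R \right)} = \frac{R + R \left(R + 47\right)}{R + R} = \frac{R + R \left(47 + R\right)}{2 R}$)
$\left(\left(-9738 - X{\left(132 \right)}\right) - 48942\right) \left(11015 + u{\left(-198 \right)}\right) = \left(\left(-9738 - 1\right) - 48942\right) \left(11015 + \left(24 + \frac{1}{2} \left(-198\right)\right)\right) = \left(\left(-9738 - 1\right) - 48942\right) \left(11015 + \left(24 - 99\right)\right) = \left(-9739 - 48942\right) \left(11015 - 75\right) = \left(-58681\right) 10940 = -641970140$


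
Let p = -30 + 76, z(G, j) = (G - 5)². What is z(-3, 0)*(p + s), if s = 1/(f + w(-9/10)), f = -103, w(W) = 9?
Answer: 138336/47 ≈ 2943.3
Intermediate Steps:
z(G, j) = (-5 + G)²
p = 46
s = -1/94 (s = 1/(-103 + 9) = 1/(-94) = -1/94 ≈ -0.010638)
z(-3, 0)*(p + s) = (-5 - 3)²*(46 - 1/94) = (-8)²*(4323/94) = 64*(4323/94) = 138336/47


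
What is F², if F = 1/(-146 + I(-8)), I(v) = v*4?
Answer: 1/31684 ≈ 3.1562e-5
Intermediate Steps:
I(v) = 4*v
F = -1/178 (F = 1/(-146 + 4*(-8)) = 1/(-146 - 32) = 1/(-178) = -1/178 ≈ -0.0056180)
F² = (-1/178)² = 1/31684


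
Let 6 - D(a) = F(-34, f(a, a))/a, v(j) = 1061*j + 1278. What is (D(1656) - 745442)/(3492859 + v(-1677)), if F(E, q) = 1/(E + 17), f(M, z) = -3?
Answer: -20985514271/48276175680 ≈ -0.43470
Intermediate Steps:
F(E, q) = 1/(17 + E)
v(j) = 1278 + 1061*j
D(a) = 6 + 1/(17*a) (D(a) = 6 - 1/((17 - 34)*a) = 6 - 1/((-17)*a) = 6 - (-1)/(17*a) = 6 + 1/(17*a))
(D(1656) - 745442)/(3492859 + v(-1677)) = ((6 + (1/17)/1656) - 745442)/(3492859 + (1278 + 1061*(-1677))) = ((6 + (1/17)*(1/1656)) - 745442)/(3492859 + (1278 - 1779297)) = ((6 + 1/28152) - 745442)/(3492859 - 1778019) = (168913/28152 - 745442)/1714840 = -20985514271/28152*1/1714840 = -20985514271/48276175680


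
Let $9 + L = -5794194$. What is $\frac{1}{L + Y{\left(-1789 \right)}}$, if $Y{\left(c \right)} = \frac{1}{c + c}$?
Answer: $- \frac{3578}{20731658335} \approx -1.7259 \cdot 10^{-7}$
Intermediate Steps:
$L = -5794203$ ($L = -9 - 5794194 = -5794203$)
$Y{\left(c \right)} = \frac{1}{2 c}$
$\frac{1}{L + Y{\left(-1789 \right)}} = \frac{1}{-5794203 + \frac{1}{2 \left(-1789\right)}} = \frac{1}{-5794203 + \frac{1}{2} \left(- \frac{1}{1789}\right)} = \frac{1}{-5794203 - \frac{1}{3578}} = \frac{1}{- \frac{20731658335}{3578}} = - \frac{3578}{20731658335}$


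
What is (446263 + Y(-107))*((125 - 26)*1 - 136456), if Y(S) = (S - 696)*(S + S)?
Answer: -84282943485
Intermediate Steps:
Y(S) = 2*S*(-696 + S) (Y(S) = (-696 + S)*(2*S) = 2*S*(-696 + S))
(446263 + Y(-107))*((125 - 26)*1 - 136456) = (446263 + 2*(-107)*(-696 - 107))*((125 - 26)*1 - 136456) = (446263 + 2*(-107)*(-803))*(99*1 - 136456) = (446263 + 171842)*(99 - 136456) = 618105*(-136357) = -84282943485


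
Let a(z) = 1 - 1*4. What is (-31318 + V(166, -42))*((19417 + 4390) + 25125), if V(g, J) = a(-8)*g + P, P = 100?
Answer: -1551927312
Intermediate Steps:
a(z) = -3 (a(z) = 1 - 4 = -3)
V(g, J) = 100 - 3*g (V(g, J) = -3*g + 100 = 100 - 3*g)
(-31318 + V(166, -42))*((19417 + 4390) + 25125) = (-31318 + (100 - 3*166))*((19417 + 4390) + 25125) = (-31318 + (100 - 498))*(23807 + 25125) = (-31318 - 398)*48932 = -31716*48932 = -1551927312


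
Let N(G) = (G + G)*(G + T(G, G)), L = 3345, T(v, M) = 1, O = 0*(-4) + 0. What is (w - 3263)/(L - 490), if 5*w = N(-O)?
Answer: -3263/2855 ≈ -1.1429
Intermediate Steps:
O = 0 (O = 0 + 0 = 0)
N(G) = 2*G*(1 + G) (N(G) = (G + G)*(G + 1) = (2*G)*(1 + G) = 2*G*(1 + G))
w = 0 (w = (2*(-1*0)*(1 - 1*0))/5 = (2*0*(1 + 0))/5 = (2*0*1)/5 = (1/5)*0 = 0)
(w - 3263)/(L - 490) = (0 - 3263)/(3345 - 490) = -3263/2855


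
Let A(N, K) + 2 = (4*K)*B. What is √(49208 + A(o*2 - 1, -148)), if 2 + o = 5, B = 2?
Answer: √48022 ≈ 219.14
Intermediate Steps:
o = 3 (o = -2 + 5 = 3)
A(N, K) = -2 + 8*K (A(N, K) = -2 + (4*K)*2 = -2 + 8*K)
√(49208 + A(o*2 - 1, -148)) = √(49208 + (-2 + 8*(-148))) = √(49208 + (-2 - 1184)) = √(49208 - 1186) = √48022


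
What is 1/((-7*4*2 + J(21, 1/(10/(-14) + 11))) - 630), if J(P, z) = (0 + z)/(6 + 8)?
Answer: -144/98783 ≈ -0.0014577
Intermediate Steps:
J(P, z) = z/14
1/((-7*4*2 + J(21, 1/(10/(-14) + 11))) - 630) = 1/((-7*4*2 + 1/(14*(10/(-14) + 11))) - 630) = 1/((-28*2 + 1/(14*(10*(-1/14) + 11))) - 630) = 1/((-56 + 1/(14*(-5/7 + 11))) - 630) = 1/((-56 + 1/(14*(72/7))) - 630) = 1/((-56 + (1/14)*(7/72)) - 630) = 1/((-56 + 1/144) - 630) = 1/(-8063/144 - 630) = 1/(-98783/144) = -144/98783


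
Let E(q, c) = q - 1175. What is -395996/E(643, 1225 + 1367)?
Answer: 98999/133 ≈ 744.35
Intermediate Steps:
E(q, c) = -1175 + q
-395996/E(643, 1225 + 1367) = -395996/(-1175 + 643) = -395996/(-532) = -395996*(-1/532) = 98999/133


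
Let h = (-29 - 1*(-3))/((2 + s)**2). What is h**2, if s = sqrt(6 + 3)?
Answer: 676/625 ≈ 1.0816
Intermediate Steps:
s = 3 (s = sqrt(9) = 3)
h = -26/25 (h = (-29 - 1*(-3))/((2 + 3)**2) = (-29 + 3)/(5**2) = -26/25 ≈ -1.0400)
h**2 = (-26/25)**2 = 676/625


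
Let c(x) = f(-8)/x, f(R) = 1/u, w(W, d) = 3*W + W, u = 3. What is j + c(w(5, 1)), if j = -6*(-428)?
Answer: 154081/60 ≈ 2568.0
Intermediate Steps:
w(W, d) = 4*W
f(R) = 1/3
j = 2568
c(x) = 1/(3*x)
j + c(w(5, 1)) = 2568 + 1/(3*((4*5))) = 2568 + (1/3)/20 = 2568 + (1/3)*(1/20) = 2568 + 1/60 = 154081/60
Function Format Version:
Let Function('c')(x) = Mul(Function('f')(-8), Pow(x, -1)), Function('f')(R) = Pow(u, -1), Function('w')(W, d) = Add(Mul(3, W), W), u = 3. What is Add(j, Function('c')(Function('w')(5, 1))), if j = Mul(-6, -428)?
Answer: Rational(154081, 60) ≈ 2568.0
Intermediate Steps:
Function('w')(W, d) = Mul(4, W)
Function('f')(R) = Rational(1, 3) (Function('f')(R) = Pow(3, -1) = Rational(1, 3))
j = 2568
Function('c')(x) = Mul(Rational(1, 3), Pow(x, -1))
Add(j, Function('c')(Function('w')(5, 1))) = Add(2568, Mul(Rational(1, 3), Pow(Mul(4, 5), -1))) = Add(2568, Mul(Rational(1, 3), Pow(20, -1))) = Add(2568, Mul(Rational(1, 3), Rational(1, 20))) = Add(2568, Rational(1, 60)) = Rational(154081, 60)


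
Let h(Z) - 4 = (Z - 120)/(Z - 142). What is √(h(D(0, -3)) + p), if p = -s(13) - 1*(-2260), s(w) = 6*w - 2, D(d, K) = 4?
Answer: √10421070/69 ≈ 46.785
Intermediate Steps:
s(w) = -2 + 6*w
h(Z) = 4 + (-120 + Z)/(-142 + Z) (h(Z) = 4 + (Z - 120)/(Z - 142) = 4 + (-120 + Z)/(-142 + Z))
p = 2184 (p = -(-2 + 6*13) - 1*(-2260) = -(-2 + 78) + 2260 = -1*76 + 2260 = -76 + 2260 = 2184)
√(h(D(0, -3)) + p) = √((-688 + 5*4)/(-142 + 4) + 2184) = √((-688 + 20)/(-138) + 2184) = √(-1/138*(-668) + 2184) = √(334/69 + 2184) = √(151030/69) = √10421070/69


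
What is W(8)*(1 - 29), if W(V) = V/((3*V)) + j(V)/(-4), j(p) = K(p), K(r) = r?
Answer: 140/3 ≈ 46.667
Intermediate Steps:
j(p) = p
W(V) = ⅓ - V/4 (W(V) = V/((3*V)) + V/(-4) = V*(1/(3*V)) + V*(-¼) = ⅓ - V/4)
W(8)*(1 - 29) = (⅓ - ¼*8)*(1 - 29) = (⅓ - 2)*(-28) = -5/3*(-28) = 140/3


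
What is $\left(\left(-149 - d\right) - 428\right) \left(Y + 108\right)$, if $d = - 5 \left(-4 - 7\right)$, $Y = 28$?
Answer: $-85952$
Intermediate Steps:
$d = 55$ ($d = \left(-5\right) \left(-11\right) = 55$)
$\left(\left(-149 - d\right) - 428\right) \left(Y + 108\right) = \left(\left(-149 - 55\right) - 428\right) \left(28 + 108\right) = \left(\left(-149 - 55\right) - 428\right) 136 = \left(-204 - 428\right) 136 = \left(-632\right) 136 = -85952$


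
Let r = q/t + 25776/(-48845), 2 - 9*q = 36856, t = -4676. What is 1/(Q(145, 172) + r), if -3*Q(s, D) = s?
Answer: -1027796490/49319142127 ≈ -0.020840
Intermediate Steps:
q = -36854/9 (q = 2/9 - ⅑*36856 = 2/9 - 36856/9 = -36854/9 ≈ -4094.9)
Q(s, D) = -s/3
r = 357688223/1027796490 (r = -36854/9/(-4676) + 25776/(-48845) = -36854/9*(-1/4676) + 25776*(-1/48845) = 18427/21042 - 25776/48845 = 357688223/1027796490 ≈ 0.34801)
1/(Q(145, 172) + r) = 1/(-⅓*145 + 357688223/1027796490) = 1/(-145/3 + 357688223/1027796490) = 1/(-49319142127/1027796490) = -1027796490/49319142127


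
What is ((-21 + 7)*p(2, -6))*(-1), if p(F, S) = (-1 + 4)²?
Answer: 126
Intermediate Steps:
p(F, S) = 9 (p(F, S) = 3² = 9)
((-21 + 7)*p(2, -6))*(-1) = ((-21 + 7)*9)*(-1) = -14*9*(-1) = -126*(-1) = 126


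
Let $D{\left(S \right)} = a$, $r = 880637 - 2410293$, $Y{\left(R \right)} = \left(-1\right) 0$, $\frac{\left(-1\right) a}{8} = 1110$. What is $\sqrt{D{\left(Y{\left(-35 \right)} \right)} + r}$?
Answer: $2 i \sqrt{384634} \approx 1240.4 i$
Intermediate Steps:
$a = -8880$ ($a = \left(-8\right) 1110 = -8880$)
$Y{\left(R \right)} = 0$
$r = -1529656$
$D{\left(S \right)} = -8880$
$\sqrt{D{\left(Y{\left(-35 \right)} \right)} + r} = \sqrt{-8880 - 1529656} = \sqrt{-1538536} = 2 i \sqrt{384634}$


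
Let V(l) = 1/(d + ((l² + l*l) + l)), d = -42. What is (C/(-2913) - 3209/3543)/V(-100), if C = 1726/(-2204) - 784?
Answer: -23952713314943/1895579403 ≈ -12636.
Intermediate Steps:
C = -864831/1102 (C = 1726*(-1/2204) - 784 = -863/1102 - 784 = -864831/1102 ≈ -784.78)
V(l) = 1/(-42 + l + 2*l²) (V(l) = 1/(-42 + ((l² + l*l) + l)) = 1/(-42 + ((l² + l²) + l)) = 1/(-42 + (2*l² + l)) = 1/(-42 + (l + 2*l²)) = 1/(-42 + l + 2*l²))
(C/(-2913) - 3209/3543)/V(-100) = (-864831/1102/(-2913) - 3209/3543)/(1/(-42 - 100 + 2*(-100)²)) = (-864831/1102*(-1/2913) - 3209*1/3543)/(1/(-42 - 100 + 2*10000)) = (288277/1070042 - 3209/3543)/(1/(-42 - 100 + 20000)) = -2412399367/(3791158806*(1/19858)) = -2412399367/(3791158806*1/19858) = -2412399367/3791158806*19858 = -23952713314943/1895579403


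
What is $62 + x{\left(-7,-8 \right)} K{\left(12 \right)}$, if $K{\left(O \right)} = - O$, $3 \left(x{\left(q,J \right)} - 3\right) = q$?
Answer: $54$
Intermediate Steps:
$x{\left(q,J \right)} = 3 + \frac{q}{3}$
$62 + x{\left(-7,-8 \right)} K{\left(12 \right)} = 62 + \left(3 + \frac{1}{3} \left(-7\right)\right) \left(\left(-1\right) 12\right) = 62 + \left(3 - \frac{7}{3}\right) \left(-12\right) = 62 + \frac{2}{3} \left(-12\right) = 62 - 8 = 54$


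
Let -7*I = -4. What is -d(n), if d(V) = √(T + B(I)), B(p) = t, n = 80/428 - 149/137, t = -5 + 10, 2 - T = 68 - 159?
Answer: -7*√2 ≈ -9.8995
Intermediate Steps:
I = 4/7 (I = -⅐*(-4) = 4/7 ≈ 0.57143)
T = 93 (T = 2 - (68 - 159) = 2 - 1*(-91) = 2 + 91 = 93)
t = 5
n = -13203/14659 (n = 80*(1/428) - 149*1/137 = 20/107 - 149/137 = -13203/14659 ≈ -0.90067)
B(p) = 5
d(V) = 7*√2 (d(V) = √(93 + 5) = √98 = 7*√2)
-d(n) = -7*√2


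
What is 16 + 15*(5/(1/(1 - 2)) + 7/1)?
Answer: 46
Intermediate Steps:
16 + 15*(5/(1/(1 - 2)) + 7/1) = 16 + 15*(5/(1/(-1)) + 7*1) = 16 + 15*(5/(-1) + 7) = 16 + 15*(5*(-1) + 7) = 16 + 15*(-5 + 7) = 16 + 15*2 = 16 + 30 = 46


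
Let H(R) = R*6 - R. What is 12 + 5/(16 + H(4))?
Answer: 437/36 ≈ 12.139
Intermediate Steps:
H(R) = 5*R (H(R) = 6*R - R = 5*R)
12 + 5/(16 + H(4)) = 12 + 5/(16 + 5*4) = 12 + 5/(16 + 20) = 12 + 5/36 = 437/36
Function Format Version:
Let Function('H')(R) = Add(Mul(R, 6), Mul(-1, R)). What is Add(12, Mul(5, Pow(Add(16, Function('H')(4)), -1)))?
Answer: Rational(437, 36) ≈ 12.139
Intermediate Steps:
Function('H')(R) = Mul(5, R) (Function('H')(R) = Add(Mul(6, R), Mul(-1, R)) = Mul(5, R))
Add(12, Mul(5, Pow(Add(16, Function('H')(4)), -1))) = Add(12, Mul(5, Pow(Add(16, Mul(5, 4)), -1))) = Add(12, Mul(5, Pow(Add(16, 20), -1))) = Add(12, Mul(5, Pow(36, -1))) = Add(12, Mul(5, Rational(1, 36))) = Add(12, Rational(5, 36)) = Rational(437, 36)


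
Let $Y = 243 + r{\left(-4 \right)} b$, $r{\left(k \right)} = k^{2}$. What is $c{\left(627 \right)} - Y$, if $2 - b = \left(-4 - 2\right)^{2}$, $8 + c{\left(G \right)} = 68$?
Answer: $361$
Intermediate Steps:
$c{\left(G \right)} = 60$ ($c{\left(G \right)} = -8 + 68 = 60$)
$b = -34$ ($b = 2 - \left(-4 - 2\right)^{2} = 2 - \left(-6\right)^{2} = 2 - 36 = -34$)
$Y = -301$ ($Y = 243 + \left(-4\right)^{2} \left(-34\right) = 243 + 16 \left(-34\right) = 243 - 544 = -301$)
$c{\left(627 \right)} - Y = 60 - -301 = 60 + 301 = 361$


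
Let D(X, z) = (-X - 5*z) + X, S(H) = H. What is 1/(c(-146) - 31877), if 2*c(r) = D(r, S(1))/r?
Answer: -292/9308079 ≈ -3.1371e-5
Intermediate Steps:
D(X, z) = -5*z
c(r) = -5/(2*r) (c(r) = ((-5*1)/r)/2 = (-5/r)/2 = -5/(2*r))
1/(c(-146) - 31877) = 1/(-5/2/(-146) - 31877) = 1/(-5/2*(-1/146) - 31877) = 1/(5/292 - 31877) = 1/(-9308079/292) = -292/9308079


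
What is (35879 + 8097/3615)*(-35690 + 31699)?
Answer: -172558443954/1205 ≈ -1.4320e+8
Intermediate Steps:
(35879 + 8097/3615)*(-35690 + 31699) = (35879 + 8097*(1/3615))*(-3991) = (35879 + 2699/1205)*(-3991) = (43236894/1205)*(-3991) = -172558443954/1205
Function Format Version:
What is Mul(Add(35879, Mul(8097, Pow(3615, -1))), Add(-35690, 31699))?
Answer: Rational(-172558443954, 1205) ≈ -1.4320e+8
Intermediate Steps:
Mul(Add(35879, Mul(8097, Pow(3615, -1))), Add(-35690, 31699)) = Mul(Add(35879, Mul(8097, Rational(1, 3615))), -3991) = Mul(Add(35879, Rational(2699, 1205)), -3991) = Mul(Rational(43236894, 1205), -3991) = Rational(-172558443954, 1205)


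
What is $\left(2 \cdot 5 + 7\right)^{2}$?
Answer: $289$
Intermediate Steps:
$\left(2 \cdot 5 + 7\right)^{2} = \left(10 + 7\right)^{2} = 17^{2} = 289$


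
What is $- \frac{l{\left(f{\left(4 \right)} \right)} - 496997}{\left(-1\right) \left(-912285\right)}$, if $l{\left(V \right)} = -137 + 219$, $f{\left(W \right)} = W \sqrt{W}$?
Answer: $\frac{99383}{182457} \approx 0.54469$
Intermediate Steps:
$f{\left(W \right)} = W^{\frac{3}{2}}$
$l{\left(V \right)} = 82$
$- \frac{l{\left(f{\left(4 \right)} \right)} - 496997}{\left(-1\right) \left(-912285\right)} = - \frac{82 - 496997}{\left(-1\right) \left(-912285\right)} = - \frac{82 - 496997}{912285} = - \frac{-496915}{912285} = \left(-1\right) \left(- \frac{99383}{182457}\right) = \frac{99383}{182457}$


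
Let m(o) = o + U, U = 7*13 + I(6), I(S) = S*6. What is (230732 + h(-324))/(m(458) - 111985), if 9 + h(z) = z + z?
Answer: -9203/4456 ≈ -2.0653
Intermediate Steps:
I(S) = 6*S
h(z) = -9 + 2*z (h(z) = -9 + (z + z) = -9 + 2*z)
U = 127 (U = 7*13 + 6*6 = 91 + 36 = 127)
m(o) = 127 + o (m(o) = o + 127 = 127 + o)
(230732 + h(-324))/(m(458) - 111985) = (230732 + (-9 + 2*(-324)))/((127 + 458) - 111985) = (230732 + (-9 - 648))/(585 - 111985) = (230732 - 657)/(-111400) = 230075*(-1/111400) = -9203/4456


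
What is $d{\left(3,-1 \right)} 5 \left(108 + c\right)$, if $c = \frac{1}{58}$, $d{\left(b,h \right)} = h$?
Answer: $- \frac{31325}{58} \approx -540.09$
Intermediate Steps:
$c = \frac{1}{58} \approx 0.017241$
$d{\left(3,-1 \right)} 5 \left(108 + c\right) = \left(-1\right) 5 \left(108 + \frac{1}{58}\right) = \left(-5\right) \frac{6265}{58} = - \frac{31325}{58}$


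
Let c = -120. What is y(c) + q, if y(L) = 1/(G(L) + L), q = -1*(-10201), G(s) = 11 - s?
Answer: 112212/11 ≈ 10201.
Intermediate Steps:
q = 10201
y(L) = 1/11 (y(L) = 1/((11 - L) + L) = 1/11)
y(c) + q = 1/11 + 10201 = 112212/11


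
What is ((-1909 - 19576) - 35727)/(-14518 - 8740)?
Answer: 28606/11629 ≈ 2.4599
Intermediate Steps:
((-1909 - 19576) - 35727)/(-14518 - 8740) = (-21485 - 35727)/(-23258) = -57212*(-1/23258) = 28606/11629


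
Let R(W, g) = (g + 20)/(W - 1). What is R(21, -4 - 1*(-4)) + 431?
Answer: 432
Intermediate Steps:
R(W, g) = (20 + g)/(-1 + W)
R(21, -4 - 1*(-4)) + 431 = (20 + (-4 - 1*(-4)))/(-1 + 21) + 431 = (20 + (-4 + 4))/20 + 431 = (20 + 0)/20 + 431 = (1/20)*20 + 431 = 1 + 431 = 432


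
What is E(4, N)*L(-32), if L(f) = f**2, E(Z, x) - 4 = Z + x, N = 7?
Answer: 15360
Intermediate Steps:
E(Z, x) = 4 + Z + x (E(Z, x) = 4 + (Z + x) = 4 + Z + x)
E(4, N)*L(-32) = (4 + 4 + 7)*(-32)**2 = 15*1024 = 15360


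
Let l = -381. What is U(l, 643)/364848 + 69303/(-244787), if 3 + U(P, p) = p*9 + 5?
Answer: -23867989001/89310047376 ≈ -0.26725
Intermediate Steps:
U(P, p) = 2 + 9*p (U(P, p) = -3 + (p*9 + 5) = -3 + (9*p + 5) = -3 + (5 + 9*p) = 2 + 9*p)
U(l, 643)/364848 + 69303/(-244787) = (2 + 9*643)/364848 + 69303/(-244787) = (2 + 5787)*(1/364848) + 69303*(-1/244787) = 5789*(1/364848) - 69303/244787 = 5789/364848 - 69303/244787 = -23867989001/89310047376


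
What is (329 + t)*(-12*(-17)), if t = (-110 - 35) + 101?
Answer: 58140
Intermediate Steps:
t = -44 (t = -145 + 101 = -44)
(329 + t)*(-12*(-17)) = (329 - 44)*(-12*(-17)) = 285*204 = 58140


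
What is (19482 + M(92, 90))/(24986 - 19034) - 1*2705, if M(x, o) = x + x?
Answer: -8040247/2976 ≈ -2701.7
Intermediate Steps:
M(x, o) = 2*x
(19482 + M(92, 90))/(24986 - 19034) - 1*2705 = (19482 + 2*92)/(24986 - 19034) - 1*2705 = (19482 + 184)/5952 - 2705 = 19666*(1/5952) - 2705 = 9833/2976 - 2705 = -8040247/2976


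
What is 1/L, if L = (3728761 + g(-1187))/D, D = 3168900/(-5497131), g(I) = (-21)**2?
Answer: -528150/3416651986577 ≈ -1.5458e-7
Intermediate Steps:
g(I) = 441
D = -1056300/1832377 (D = 3168900*(-1/5497131) = -1056300/1832377 ≈ -0.57646)
L = -3416651986577/528150 (L = (3728761 + 441)/(-1056300/1832377) = 3729202*(-1832377/1056300) = -3416651986577/528150 ≈ -6.4691e+6)
1/L = 1/(-3416651986577/528150) = -528150/3416651986577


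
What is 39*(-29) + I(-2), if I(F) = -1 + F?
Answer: -1134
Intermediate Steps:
39*(-29) + I(-2) = 39*(-29) + (-1 - 2) = -1131 - 3 = -1134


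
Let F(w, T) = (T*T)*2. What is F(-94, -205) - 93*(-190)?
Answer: 101720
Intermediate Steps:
F(w, T) = 2*T² (F(w, T) = T²*2 = 2*T²)
F(-94, -205) - 93*(-190) = 2*(-205)² - 93*(-190) = 2*42025 + 17670 = 84050 + 17670 = 101720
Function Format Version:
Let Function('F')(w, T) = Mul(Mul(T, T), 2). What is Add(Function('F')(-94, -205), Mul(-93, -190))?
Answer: 101720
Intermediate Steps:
Function('F')(w, T) = Mul(2, Pow(T, 2)) (Function('F')(w, T) = Mul(Pow(T, 2), 2) = Mul(2, Pow(T, 2)))
Add(Function('F')(-94, -205), Mul(-93, -190)) = Add(Mul(2, Pow(-205, 2)), Mul(-93, -190)) = Add(Mul(2, 42025), 17670) = Add(84050, 17670) = 101720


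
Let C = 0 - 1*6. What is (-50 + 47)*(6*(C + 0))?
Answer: 108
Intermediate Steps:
C = -6 (C = 0 - 6 = -6)
(-50 + 47)*(6*(C + 0)) = (-50 + 47)*(6*(-6 + 0)) = -18*(-6) = -3*(-36) = 108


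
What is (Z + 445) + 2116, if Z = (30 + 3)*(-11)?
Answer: 2198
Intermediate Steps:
Z = -363 (Z = 33*(-11) = -363)
(Z + 445) + 2116 = (-363 + 445) + 2116 = 82 + 2116 = 2198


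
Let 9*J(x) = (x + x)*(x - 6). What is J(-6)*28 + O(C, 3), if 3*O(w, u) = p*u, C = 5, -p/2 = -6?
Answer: 460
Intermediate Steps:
p = 12 (p = -2*(-6) = 12)
J(x) = 2*x*(-6 + x)/9 (J(x) = ((x + x)*(x - 6))/9 = ((2*x)*(-6 + x))/9 = (2*x*(-6 + x))/9 = 2*x*(-6 + x)/9)
O(w, u) = 4*u (O(w, u) = (12*u)/3 = 4*u)
J(-6)*28 + O(C, 3) = ((2/9)*(-6)*(-6 - 6))*28 + 4*3 = ((2/9)*(-6)*(-12))*28 + 12 = 16*28 + 12 = 448 + 12 = 460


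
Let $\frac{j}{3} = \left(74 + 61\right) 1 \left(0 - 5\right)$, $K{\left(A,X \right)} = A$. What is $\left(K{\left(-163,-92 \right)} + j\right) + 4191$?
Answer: $2003$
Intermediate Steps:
$j = -2025$ ($j = 3 \left(74 + 61\right) 1 \left(0 - 5\right) = 3 \cdot 135 \cdot 1 \left(-5\right) = 3 \cdot 135 \left(-5\right) = 3 \left(-675\right) = -2025$)
$\left(K{\left(-163,-92 \right)} + j\right) + 4191 = \left(-163 - 2025\right) + 4191 = -2188 + 4191 = 2003$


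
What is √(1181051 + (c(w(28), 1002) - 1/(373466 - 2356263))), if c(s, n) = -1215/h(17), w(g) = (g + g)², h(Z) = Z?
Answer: √1341827594514285584889/33707549 ≈ 1086.7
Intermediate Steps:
w(g) = 4*g² (w(g) = (2*g)² = 4*g²)
c(s, n) = -1215/17
√(1181051 + (c(w(28), 1002) - 1/(373466 - 2356263))) = √(1181051 + (-1215/17 - 1/(373466 - 2356263))) = √(1181051 + (-1215/17 - 1/(-1982797))) = √(1181051 + (-1215/17 - 1*(-1/1982797))) = √(1181051 + (-1215/17 + 1/1982797)) = √(1181051 - 2409098338/33707549) = √(39807925355661/33707549) = √1341827594514285584889/33707549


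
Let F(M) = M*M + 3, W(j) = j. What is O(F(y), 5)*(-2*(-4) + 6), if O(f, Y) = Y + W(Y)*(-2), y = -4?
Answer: -70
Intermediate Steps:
F(M) = 3 + M² (F(M) = M² + 3 = 3 + M²)
O(f, Y) = -Y (O(f, Y) = Y + Y*(-2) = Y - 2*Y = -Y)
O(F(y), 5)*(-2*(-4) + 6) = (-1*5)*(-2*(-4) + 6) = -5*(8 + 6) = -5*14 = -70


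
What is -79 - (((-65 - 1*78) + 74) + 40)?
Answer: -50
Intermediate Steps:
-79 - (((-65 - 1*78) + 74) + 40) = -79 - (((-65 - 78) + 74) + 40) = -79 - ((-143 + 74) + 40) = -79 - (-69 + 40) = -79 - 1*(-29) = -79 + 29 = -50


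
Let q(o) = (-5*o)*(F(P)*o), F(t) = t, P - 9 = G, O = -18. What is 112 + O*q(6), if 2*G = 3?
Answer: 34132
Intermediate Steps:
G = 3/2 (G = (1/2)*3 = 3/2 ≈ 1.5000)
P = 21/2 (P = 9 + 3/2 = 21/2 ≈ 10.500)
q(o) = -105*o**2/2 (q(o) = (-5*o)*(21*o/2) = -105*o**2/2)
112 + O*q(6) = 112 - (-945)*6**2 = 112 - (-945)*36 = 112 - 18*(-1890) = 112 + 34020 = 34132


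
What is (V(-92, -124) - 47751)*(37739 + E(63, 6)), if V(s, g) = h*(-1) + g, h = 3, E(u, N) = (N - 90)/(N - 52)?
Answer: -41559971242/23 ≈ -1.8070e+9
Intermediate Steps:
E(u, N) = (-90 + N)/(-52 + N)
V(s, g) = -3 + g (V(s, g) = 3*(-1) + g = -3 + g)
(V(-92, -124) - 47751)*(37739 + E(63, 6)) = ((-3 - 124) - 47751)*(37739 + (-90 + 6)/(-52 + 6)) = (-127 - 47751)*(37739 - 84/(-46)) = -47878*(37739 - 1/46*(-84)) = -47878*(37739 + 42/23) = -47878*868039/23 = -41559971242/23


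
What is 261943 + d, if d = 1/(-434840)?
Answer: 113903294119/434840 ≈ 2.6194e+5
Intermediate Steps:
d = -1/434840 ≈ -2.2997e-6
261943 + d = 261943 - 1/434840 = 113903294119/434840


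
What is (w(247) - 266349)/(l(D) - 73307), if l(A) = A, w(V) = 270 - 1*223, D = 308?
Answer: 266302/72999 ≈ 3.6480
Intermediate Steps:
w(V) = 47 (w(V) = 270 - 223 = 47)
(w(247) - 266349)/(l(D) - 73307) = (47 - 266349)/(308 - 73307) = -266302/(-72999) = -266302*(-1/72999) = 266302/72999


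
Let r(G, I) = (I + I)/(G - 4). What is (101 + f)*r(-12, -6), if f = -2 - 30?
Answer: 207/4 ≈ 51.750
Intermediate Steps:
f = -32
r(G, I) = 2*I/(-4 + G) (r(G, I) = (2*I)/(-4 + G) = 2*I/(-4 + G))
(101 + f)*r(-12, -6) = (101 - 32)*(2*(-6)/(-4 - 12)) = 69*(2*(-6)/(-16)) = 69*(2*(-6)*(-1/16)) = 69*(3/4) = 207/4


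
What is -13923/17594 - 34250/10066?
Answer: -371371709/88550602 ≈ -4.1939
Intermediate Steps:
-13923/17594 - 34250/10066 = -13923*1/17594 - 34250*1/10066 = -13923/17594 - 17125/5033 = -371371709/88550602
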